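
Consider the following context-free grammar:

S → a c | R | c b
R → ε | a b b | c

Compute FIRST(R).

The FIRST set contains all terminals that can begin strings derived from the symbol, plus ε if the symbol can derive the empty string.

We compute FIRST(R) using the standard algorithm.
FIRST(R) = {a, c, ε}
FIRST(S) = {a, c, ε}
Therefore, FIRST(R) = {a, c, ε}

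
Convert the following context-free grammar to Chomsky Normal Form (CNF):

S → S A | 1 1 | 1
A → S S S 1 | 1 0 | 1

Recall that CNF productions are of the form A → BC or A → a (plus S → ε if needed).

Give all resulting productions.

T1 → 1; S → 1; T0 → 0; A → 1; S → S A; S → T1 T1; A → S X0; X0 → S X1; X1 → S T1; A → T1 T0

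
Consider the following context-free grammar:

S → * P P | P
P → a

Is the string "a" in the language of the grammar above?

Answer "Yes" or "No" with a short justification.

Yes - a valid derivation exists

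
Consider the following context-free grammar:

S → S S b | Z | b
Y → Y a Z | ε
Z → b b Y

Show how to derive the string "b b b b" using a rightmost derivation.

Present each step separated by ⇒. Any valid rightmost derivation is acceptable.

S ⇒ S S b ⇒ S Z b ⇒ S b b Y b ⇒ S b b b ⇒ b b b b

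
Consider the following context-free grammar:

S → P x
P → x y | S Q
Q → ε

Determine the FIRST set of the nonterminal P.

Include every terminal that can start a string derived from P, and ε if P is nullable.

We compute FIRST(P) using the standard algorithm.
FIRST(P) = {x}
FIRST(Q) = {ε}
FIRST(S) = {x}
Therefore, FIRST(P) = {x}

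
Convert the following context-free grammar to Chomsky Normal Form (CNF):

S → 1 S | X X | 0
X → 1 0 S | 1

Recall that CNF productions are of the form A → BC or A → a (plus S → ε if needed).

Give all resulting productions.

T1 → 1; S → 0; T0 → 0; X → 1; S → T1 S; S → X X; X → T1 X0; X0 → T0 S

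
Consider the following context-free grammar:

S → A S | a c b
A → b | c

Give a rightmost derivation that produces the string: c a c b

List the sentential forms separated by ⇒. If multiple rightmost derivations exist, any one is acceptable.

S ⇒ A S ⇒ A a c b ⇒ c a c b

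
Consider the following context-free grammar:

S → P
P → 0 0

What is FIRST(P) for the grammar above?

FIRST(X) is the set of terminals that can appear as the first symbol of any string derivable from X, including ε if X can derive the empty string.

We compute FIRST(P) using the standard algorithm.
FIRST(P) = {0}
FIRST(S) = {0}
Therefore, FIRST(P) = {0}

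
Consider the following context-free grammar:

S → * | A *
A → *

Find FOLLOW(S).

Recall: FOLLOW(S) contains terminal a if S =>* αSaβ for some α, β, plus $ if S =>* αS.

We compute FOLLOW(S) using the standard algorithm.
FOLLOW(S) starts with {$}.
FIRST(A) = {*}
FIRST(S) = {*}
FOLLOW(A) = {*}
FOLLOW(S) = {$}
Therefore, FOLLOW(S) = {$}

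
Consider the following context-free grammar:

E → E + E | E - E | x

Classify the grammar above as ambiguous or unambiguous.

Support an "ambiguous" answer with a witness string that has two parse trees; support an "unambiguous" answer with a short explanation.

Ambiguous - the string 'x + x - x - x - x' has two distinct parse trees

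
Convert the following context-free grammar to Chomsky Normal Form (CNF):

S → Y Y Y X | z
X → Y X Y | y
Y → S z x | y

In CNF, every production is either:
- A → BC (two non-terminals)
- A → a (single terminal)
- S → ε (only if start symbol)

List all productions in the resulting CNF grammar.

S → z; X → y; TZ → z; TX → x; Y → y; S → Y X0; X0 → Y X1; X1 → Y X; X → Y X2; X2 → X Y; Y → S X3; X3 → TZ TX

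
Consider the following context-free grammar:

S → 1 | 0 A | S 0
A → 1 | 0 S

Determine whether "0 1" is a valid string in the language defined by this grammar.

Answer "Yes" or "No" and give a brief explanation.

Yes - a valid derivation exists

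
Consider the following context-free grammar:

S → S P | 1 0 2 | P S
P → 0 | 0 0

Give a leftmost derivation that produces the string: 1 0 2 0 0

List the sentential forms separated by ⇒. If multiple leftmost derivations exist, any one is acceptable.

S ⇒ S P ⇒ S P P ⇒ 1 0 2 P P ⇒ 1 0 2 0 P ⇒ 1 0 2 0 0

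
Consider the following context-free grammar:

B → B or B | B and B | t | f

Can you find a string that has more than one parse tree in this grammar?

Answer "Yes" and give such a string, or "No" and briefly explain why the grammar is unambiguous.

Yes - the string 't and f or t or f or f' has two distinct parse trees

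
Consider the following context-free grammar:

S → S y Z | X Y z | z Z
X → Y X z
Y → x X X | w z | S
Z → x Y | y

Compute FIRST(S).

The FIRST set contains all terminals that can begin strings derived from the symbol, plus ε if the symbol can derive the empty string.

We compute FIRST(S) using the standard algorithm.
FIRST(S) = {w, x, z}
FIRST(X) = {w, x, z}
FIRST(Y) = {w, x, z}
FIRST(Z) = {x, y}
Therefore, FIRST(S) = {w, x, z}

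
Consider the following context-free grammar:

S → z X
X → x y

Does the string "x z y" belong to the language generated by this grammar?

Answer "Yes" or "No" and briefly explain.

No - no valid derivation exists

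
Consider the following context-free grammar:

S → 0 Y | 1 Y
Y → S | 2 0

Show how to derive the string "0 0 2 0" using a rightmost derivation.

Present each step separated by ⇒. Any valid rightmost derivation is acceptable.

S ⇒ 0 Y ⇒ 0 S ⇒ 0 0 Y ⇒ 0 0 2 0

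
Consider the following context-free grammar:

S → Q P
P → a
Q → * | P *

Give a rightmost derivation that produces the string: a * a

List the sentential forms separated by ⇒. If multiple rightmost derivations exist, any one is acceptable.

S ⇒ Q P ⇒ Q a ⇒ P * a ⇒ a * a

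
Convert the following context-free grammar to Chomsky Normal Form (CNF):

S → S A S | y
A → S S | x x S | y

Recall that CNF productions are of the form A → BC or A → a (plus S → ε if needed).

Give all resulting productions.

S → y; TX → x; A → y; S → S X0; X0 → A S; A → S S; A → TX X1; X1 → TX S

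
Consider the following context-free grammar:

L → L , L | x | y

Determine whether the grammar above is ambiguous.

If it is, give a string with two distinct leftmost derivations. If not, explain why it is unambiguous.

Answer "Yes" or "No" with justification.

Yes - the string 'x , y , y , y , x , x' has two distinct leftmost derivations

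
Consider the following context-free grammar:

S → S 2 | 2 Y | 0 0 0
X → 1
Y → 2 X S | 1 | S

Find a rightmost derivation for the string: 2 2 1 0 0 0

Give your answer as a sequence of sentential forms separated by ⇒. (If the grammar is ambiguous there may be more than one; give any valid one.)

S ⇒ 2 Y ⇒ 2 2 X S ⇒ 2 2 X 0 0 0 ⇒ 2 2 1 0 0 0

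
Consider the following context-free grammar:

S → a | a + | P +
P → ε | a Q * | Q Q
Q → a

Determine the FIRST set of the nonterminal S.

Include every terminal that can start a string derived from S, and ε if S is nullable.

We compute FIRST(S) using the standard algorithm.
FIRST(P) = {a, ε}
FIRST(Q) = {a}
FIRST(S) = {+, a}
Therefore, FIRST(S) = {+, a}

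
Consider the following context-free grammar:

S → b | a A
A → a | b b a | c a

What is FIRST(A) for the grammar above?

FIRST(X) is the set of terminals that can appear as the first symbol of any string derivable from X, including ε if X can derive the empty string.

We compute FIRST(A) using the standard algorithm.
FIRST(A) = {a, b, c}
FIRST(S) = {a, b}
Therefore, FIRST(A) = {a, b, c}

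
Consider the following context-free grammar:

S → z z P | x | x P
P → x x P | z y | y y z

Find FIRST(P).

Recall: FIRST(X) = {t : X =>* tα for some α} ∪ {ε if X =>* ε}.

We compute FIRST(P) using the standard algorithm.
FIRST(P) = {x, y, z}
FIRST(S) = {x, z}
Therefore, FIRST(P) = {x, y, z}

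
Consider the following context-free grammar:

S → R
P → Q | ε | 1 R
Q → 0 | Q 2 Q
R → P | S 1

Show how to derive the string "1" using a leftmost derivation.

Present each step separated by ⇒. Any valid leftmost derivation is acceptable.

S ⇒ R ⇒ P ⇒ 1 R ⇒ 1 P ⇒ 1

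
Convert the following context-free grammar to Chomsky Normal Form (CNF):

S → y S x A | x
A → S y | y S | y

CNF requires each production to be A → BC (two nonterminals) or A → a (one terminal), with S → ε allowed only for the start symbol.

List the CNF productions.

TY → y; TX → x; S → x; A → y; S → TY X0; X0 → S X1; X1 → TX A; A → S TY; A → TY S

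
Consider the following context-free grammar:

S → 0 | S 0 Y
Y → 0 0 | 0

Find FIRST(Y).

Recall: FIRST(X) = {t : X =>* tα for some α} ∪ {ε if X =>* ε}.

We compute FIRST(Y) using the standard algorithm.
FIRST(S) = {0}
FIRST(Y) = {0}
Therefore, FIRST(Y) = {0}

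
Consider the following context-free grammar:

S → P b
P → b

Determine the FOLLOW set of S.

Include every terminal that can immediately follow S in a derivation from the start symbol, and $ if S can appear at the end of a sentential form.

We compute FOLLOW(S) using the standard algorithm.
FOLLOW(S) starts with {$}.
FIRST(P) = {b}
FIRST(S) = {b}
FOLLOW(P) = {b}
FOLLOW(S) = {$}
Therefore, FOLLOW(S) = {$}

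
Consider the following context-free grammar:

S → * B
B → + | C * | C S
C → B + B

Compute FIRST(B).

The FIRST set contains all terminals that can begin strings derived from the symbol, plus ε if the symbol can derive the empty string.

We compute FIRST(B) using the standard algorithm.
FIRST(B) = {+}
FIRST(C) = {+}
FIRST(S) = {*}
Therefore, FIRST(B) = {+}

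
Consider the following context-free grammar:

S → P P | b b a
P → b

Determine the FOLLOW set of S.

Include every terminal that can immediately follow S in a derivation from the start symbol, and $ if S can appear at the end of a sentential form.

We compute FOLLOW(S) using the standard algorithm.
FOLLOW(S) starts with {$}.
FIRST(P) = {b}
FIRST(S) = {b}
FOLLOW(P) = {$, b}
FOLLOW(S) = {$}
Therefore, FOLLOW(S) = {$}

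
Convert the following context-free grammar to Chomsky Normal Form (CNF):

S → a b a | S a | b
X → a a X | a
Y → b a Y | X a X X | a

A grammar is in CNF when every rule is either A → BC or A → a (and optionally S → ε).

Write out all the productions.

TA → a; TB → b; S → b; X → a; Y → a; S → TA X0; X0 → TB TA; S → S TA; X → TA X1; X1 → TA X; Y → TB X2; X2 → TA Y; Y → X X3; X3 → TA X4; X4 → X X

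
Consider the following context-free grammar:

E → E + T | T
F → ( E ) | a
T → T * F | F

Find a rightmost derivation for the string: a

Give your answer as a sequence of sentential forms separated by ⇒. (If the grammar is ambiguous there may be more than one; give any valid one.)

E ⇒ T ⇒ F ⇒ a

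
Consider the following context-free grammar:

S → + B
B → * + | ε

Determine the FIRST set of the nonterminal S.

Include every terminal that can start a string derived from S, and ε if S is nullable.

We compute FIRST(S) using the standard algorithm.
FIRST(B) = {*, ε}
FIRST(S) = {+}
Therefore, FIRST(S) = {+}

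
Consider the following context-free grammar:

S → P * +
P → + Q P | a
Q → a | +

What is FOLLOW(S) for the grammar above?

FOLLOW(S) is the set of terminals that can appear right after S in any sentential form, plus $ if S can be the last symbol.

We compute FOLLOW(S) using the standard algorithm.
FOLLOW(S) starts with {$}.
FIRST(P) = {+, a}
FIRST(Q) = {+, a}
FIRST(S) = {+, a}
FOLLOW(P) = {*}
FOLLOW(Q) = {+, a}
FOLLOW(S) = {$}
Therefore, FOLLOW(S) = {$}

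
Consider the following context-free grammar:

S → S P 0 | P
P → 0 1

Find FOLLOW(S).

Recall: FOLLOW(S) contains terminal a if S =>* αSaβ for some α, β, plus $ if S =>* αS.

We compute FOLLOW(S) using the standard algorithm.
FOLLOW(S) starts with {$}.
FIRST(P) = {0}
FIRST(S) = {0}
FOLLOW(P) = {$, 0}
FOLLOW(S) = {$, 0}
Therefore, FOLLOW(S) = {$, 0}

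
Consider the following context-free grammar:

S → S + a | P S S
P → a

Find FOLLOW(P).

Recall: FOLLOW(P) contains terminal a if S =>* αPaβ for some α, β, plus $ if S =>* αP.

We compute FOLLOW(P) using the standard algorithm.
FOLLOW(S) starts with {$}.
FIRST(P) = {a}
FIRST(S) = {a}
FOLLOW(P) = {a}
FOLLOW(S) = {$, +, a}
Therefore, FOLLOW(P) = {a}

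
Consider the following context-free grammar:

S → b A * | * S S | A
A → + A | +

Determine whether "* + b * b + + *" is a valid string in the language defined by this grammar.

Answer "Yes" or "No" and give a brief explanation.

No - no valid derivation exists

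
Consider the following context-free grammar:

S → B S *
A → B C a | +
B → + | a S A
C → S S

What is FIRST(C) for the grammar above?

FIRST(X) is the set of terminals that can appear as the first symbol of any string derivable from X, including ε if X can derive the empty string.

We compute FIRST(C) using the standard algorithm.
FIRST(A) = {+, a}
FIRST(B) = {+, a}
FIRST(C) = {+, a}
FIRST(S) = {+, a}
Therefore, FIRST(C) = {+, a}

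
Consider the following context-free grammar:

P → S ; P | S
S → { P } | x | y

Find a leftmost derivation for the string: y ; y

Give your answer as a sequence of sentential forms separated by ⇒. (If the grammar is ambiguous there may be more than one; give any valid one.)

P ⇒ S ; P ⇒ y ; P ⇒ y ; S ⇒ y ; y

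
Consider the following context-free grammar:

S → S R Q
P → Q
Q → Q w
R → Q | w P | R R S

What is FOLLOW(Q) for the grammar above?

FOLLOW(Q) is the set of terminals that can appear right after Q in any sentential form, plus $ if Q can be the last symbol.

We compute FOLLOW(Q) using the standard algorithm.
FOLLOW(S) starts with {$}.
FIRST(P) = {}
FIRST(Q) = {}
FIRST(R) = {w}
FIRST(S) = {}
FOLLOW(P) = {w}
FOLLOW(Q) = {$, w}
FOLLOW(R) = {w}
FOLLOW(S) = {$, w}
Therefore, FOLLOW(Q) = {$, w}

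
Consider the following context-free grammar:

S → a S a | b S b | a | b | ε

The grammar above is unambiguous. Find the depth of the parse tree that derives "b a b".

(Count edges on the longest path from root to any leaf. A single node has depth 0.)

2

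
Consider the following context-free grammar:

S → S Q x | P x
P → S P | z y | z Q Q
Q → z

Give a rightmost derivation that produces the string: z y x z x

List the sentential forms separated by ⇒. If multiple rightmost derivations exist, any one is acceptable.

S ⇒ S Q x ⇒ S z x ⇒ P x z x ⇒ z y x z x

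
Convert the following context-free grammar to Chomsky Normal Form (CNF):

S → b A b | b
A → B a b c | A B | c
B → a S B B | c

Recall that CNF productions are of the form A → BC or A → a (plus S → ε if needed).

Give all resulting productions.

TB → b; S → b; TA → a; TC → c; A → c; B → c; S → TB X0; X0 → A TB; A → B X1; X1 → TA X2; X2 → TB TC; A → A B; B → TA X3; X3 → S X4; X4 → B B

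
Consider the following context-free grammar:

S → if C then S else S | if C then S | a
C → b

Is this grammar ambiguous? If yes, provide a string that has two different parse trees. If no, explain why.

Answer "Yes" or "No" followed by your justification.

Yes - the string 'if b then if b then if b then a else a' has two distinct leftmost derivations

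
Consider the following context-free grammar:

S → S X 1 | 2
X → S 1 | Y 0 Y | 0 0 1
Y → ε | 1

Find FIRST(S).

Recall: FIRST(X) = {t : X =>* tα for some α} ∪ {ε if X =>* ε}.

We compute FIRST(S) using the standard algorithm.
FIRST(S) = {2}
FIRST(X) = {0, 1, 2}
FIRST(Y) = {1, ε}
Therefore, FIRST(S) = {2}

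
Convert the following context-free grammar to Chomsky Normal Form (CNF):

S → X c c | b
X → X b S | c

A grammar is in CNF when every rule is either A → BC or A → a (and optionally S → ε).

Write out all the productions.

TC → c; S → b; TB → b; X → c; S → X X0; X0 → TC TC; X → X X1; X1 → TB S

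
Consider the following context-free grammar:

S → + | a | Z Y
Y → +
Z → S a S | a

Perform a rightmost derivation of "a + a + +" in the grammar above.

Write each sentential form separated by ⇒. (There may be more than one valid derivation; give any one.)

S ⇒ Z Y ⇒ Z + ⇒ S a S + ⇒ S a + + ⇒ Z Y a + + ⇒ Z + a + + ⇒ a + a + +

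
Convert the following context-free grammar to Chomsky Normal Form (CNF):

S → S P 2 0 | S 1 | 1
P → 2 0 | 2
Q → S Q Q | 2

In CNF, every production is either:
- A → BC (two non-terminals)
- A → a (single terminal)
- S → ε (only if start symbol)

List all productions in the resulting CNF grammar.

T2 → 2; T0 → 0; T1 → 1; S → 1; P → 2; Q → 2; S → S X0; X0 → P X1; X1 → T2 T0; S → S T1; P → T2 T0; Q → S X2; X2 → Q Q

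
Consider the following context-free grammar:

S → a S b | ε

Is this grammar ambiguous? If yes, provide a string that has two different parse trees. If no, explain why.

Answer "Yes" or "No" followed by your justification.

No - the grammar is unambiguous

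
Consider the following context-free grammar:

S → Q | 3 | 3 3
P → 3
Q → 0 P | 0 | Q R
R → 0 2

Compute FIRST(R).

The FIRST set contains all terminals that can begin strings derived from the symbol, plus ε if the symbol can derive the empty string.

We compute FIRST(R) using the standard algorithm.
FIRST(P) = {3}
FIRST(Q) = {0}
FIRST(R) = {0}
FIRST(S) = {0, 3}
Therefore, FIRST(R) = {0}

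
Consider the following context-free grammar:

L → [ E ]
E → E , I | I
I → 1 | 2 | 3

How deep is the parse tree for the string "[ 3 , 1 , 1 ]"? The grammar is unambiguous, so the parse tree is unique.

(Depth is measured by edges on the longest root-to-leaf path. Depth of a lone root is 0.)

5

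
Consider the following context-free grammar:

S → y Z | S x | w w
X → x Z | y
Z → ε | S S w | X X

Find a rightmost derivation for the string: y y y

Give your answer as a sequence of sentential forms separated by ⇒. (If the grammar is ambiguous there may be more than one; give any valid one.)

S ⇒ y Z ⇒ y X X ⇒ y X y ⇒ y y y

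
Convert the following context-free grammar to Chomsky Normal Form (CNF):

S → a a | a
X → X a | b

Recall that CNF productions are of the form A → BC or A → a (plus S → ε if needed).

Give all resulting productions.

TA → a; S → a; X → b; S → TA TA; X → X TA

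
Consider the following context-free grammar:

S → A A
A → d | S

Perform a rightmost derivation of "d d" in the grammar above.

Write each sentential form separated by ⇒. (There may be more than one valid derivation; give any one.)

S ⇒ A A ⇒ A d ⇒ d d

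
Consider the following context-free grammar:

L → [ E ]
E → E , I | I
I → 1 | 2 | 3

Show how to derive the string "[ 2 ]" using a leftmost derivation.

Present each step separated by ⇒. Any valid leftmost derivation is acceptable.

L ⇒ [ E ] ⇒ [ I ] ⇒ [ 2 ]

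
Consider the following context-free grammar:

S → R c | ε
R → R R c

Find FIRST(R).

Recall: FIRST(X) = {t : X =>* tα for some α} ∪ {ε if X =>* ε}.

We compute FIRST(R) using the standard algorithm.
FIRST(R) = {}
FIRST(S) = {ε}
Therefore, FIRST(R) = {}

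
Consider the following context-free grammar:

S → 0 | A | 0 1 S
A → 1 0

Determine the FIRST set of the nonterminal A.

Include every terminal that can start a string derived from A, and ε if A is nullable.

We compute FIRST(A) using the standard algorithm.
FIRST(A) = {1}
FIRST(S) = {0, 1}
Therefore, FIRST(A) = {1}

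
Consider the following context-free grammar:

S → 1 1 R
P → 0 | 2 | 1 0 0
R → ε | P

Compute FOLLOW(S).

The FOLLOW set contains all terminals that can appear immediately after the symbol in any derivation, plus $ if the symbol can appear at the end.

We compute FOLLOW(S) using the standard algorithm.
FOLLOW(S) starts with {$}.
FIRST(P) = {0, 1, 2}
FIRST(R) = {0, 1, 2, ε}
FIRST(S) = {1}
FOLLOW(P) = {$}
FOLLOW(R) = {$}
FOLLOW(S) = {$}
Therefore, FOLLOW(S) = {$}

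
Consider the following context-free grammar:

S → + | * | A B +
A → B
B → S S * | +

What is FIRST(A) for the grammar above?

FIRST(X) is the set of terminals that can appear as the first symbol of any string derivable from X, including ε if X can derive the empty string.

We compute FIRST(A) using the standard algorithm.
FIRST(A) = {*, +}
FIRST(B) = {*, +}
FIRST(S) = {*, +}
Therefore, FIRST(A) = {*, +}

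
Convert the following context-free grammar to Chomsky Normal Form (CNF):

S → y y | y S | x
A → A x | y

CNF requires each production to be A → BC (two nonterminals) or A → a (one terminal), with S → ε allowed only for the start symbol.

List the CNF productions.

TY → y; S → x; TX → x; A → y; S → TY TY; S → TY S; A → A TX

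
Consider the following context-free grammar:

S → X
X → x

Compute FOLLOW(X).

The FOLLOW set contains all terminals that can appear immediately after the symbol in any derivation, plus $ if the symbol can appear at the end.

We compute FOLLOW(X) using the standard algorithm.
FOLLOW(S) starts with {$}.
FIRST(S) = {x}
FIRST(X) = {x}
FOLLOW(S) = {$}
FOLLOW(X) = {$}
Therefore, FOLLOW(X) = {$}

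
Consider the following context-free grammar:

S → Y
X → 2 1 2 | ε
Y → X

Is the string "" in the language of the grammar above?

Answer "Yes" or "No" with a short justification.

Yes - a valid derivation exists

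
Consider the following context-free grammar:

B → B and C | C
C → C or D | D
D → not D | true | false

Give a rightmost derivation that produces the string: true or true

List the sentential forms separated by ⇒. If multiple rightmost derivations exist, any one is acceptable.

B ⇒ C ⇒ C or D ⇒ C or true ⇒ D or true ⇒ true or true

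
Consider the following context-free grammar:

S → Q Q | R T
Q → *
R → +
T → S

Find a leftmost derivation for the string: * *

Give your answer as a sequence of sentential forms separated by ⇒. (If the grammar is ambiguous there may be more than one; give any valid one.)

S ⇒ Q Q ⇒ * Q ⇒ * *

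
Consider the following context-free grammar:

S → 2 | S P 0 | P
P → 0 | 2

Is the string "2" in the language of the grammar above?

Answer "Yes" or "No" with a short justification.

Yes - a valid derivation exists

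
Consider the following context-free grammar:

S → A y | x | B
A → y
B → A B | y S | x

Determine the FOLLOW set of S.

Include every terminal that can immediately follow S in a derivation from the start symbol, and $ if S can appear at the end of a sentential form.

We compute FOLLOW(S) using the standard algorithm.
FOLLOW(S) starts with {$}.
FIRST(A) = {y}
FIRST(B) = {x, y}
FIRST(S) = {x, y}
FOLLOW(A) = {x, y}
FOLLOW(B) = {$}
FOLLOW(S) = {$}
Therefore, FOLLOW(S) = {$}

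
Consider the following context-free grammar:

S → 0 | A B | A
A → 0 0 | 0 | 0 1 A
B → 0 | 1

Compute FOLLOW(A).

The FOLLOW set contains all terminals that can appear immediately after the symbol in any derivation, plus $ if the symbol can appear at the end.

We compute FOLLOW(A) using the standard algorithm.
FOLLOW(S) starts with {$}.
FIRST(A) = {0}
FIRST(B) = {0, 1}
FIRST(S) = {0}
FOLLOW(A) = {$, 0, 1}
FOLLOW(B) = {$}
FOLLOW(S) = {$}
Therefore, FOLLOW(A) = {$, 0, 1}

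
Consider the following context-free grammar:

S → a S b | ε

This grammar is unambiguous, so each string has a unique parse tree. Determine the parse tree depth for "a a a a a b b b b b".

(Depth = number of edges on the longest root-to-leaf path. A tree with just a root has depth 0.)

6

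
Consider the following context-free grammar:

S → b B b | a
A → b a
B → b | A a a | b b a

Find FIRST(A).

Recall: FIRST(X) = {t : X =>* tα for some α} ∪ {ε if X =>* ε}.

We compute FIRST(A) using the standard algorithm.
FIRST(A) = {b}
FIRST(B) = {b}
FIRST(S) = {a, b}
Therefore, FIRST(A) = {b}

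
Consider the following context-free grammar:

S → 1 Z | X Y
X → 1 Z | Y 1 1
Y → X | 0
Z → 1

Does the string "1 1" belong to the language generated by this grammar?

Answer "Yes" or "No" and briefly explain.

Yes - a valid derivation exists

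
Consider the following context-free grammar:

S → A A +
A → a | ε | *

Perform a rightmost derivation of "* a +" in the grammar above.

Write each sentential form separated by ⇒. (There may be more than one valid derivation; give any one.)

S ⇒ A A + ⇒ A a + ⇒ * a +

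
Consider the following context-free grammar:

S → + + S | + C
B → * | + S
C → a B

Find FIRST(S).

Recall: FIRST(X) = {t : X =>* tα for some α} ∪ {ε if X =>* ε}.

We compute FIRST(S) using the standard algorithm.
FIRST(B) = {*, +}
FIRST(C) = {a}
FIRST(S) = {+}
Therefore, FIRST(S) = {+}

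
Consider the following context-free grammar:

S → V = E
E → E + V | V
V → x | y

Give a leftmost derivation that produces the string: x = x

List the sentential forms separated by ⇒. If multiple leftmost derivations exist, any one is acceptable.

S ⇒ V = E ⇒ x = E ⇒ x = V ⇒ x = x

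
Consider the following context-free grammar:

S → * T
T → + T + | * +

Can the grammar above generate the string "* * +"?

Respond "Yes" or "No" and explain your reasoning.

Yes - a valid derivation exists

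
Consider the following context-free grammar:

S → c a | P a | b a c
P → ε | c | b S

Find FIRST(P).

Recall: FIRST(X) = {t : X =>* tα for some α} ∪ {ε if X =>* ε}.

We compute FIRST(P) using the standard algorithm.
FIRST(P) = {b, c, ε}
FIRST(S) = {a, b, c}
Therefore, FIRST(P) = {b, c, ε}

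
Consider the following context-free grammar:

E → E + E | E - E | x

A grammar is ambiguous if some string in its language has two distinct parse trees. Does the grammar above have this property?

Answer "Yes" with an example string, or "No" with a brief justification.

Yes - the string 'x + x - x + x + x' has two distinct parse trees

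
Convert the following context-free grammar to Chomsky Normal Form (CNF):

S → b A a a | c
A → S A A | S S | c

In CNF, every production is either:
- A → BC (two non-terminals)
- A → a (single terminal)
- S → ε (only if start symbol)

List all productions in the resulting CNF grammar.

TB → b; TA → a; S → c; A → c; S → TB X0; X0 → A X1; X1 → TA TA; A → S X2; X2 → A A; A → S S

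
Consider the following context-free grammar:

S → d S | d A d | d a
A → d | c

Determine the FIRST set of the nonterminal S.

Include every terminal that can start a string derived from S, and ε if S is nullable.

We compute FIRST(S) using the standard algorithm.
FIRST(A) = {c, d}
FIRST(S) = {d}
Therefore, FIRST(S) = {d}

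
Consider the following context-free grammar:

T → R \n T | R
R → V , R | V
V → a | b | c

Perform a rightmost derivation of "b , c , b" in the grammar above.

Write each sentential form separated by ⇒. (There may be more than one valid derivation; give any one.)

T ⇒ R ⇒ V , R ⇒ V , V , R ⇒ V , V , V ⇒ V , V , b ⇒ V , c , b ⇒ b , c , b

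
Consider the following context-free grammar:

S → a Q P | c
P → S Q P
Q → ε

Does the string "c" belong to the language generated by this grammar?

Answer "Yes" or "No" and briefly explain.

Yes - a valid derivation exists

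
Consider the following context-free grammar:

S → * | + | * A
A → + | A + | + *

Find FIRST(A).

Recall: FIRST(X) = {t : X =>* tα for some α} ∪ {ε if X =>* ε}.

We compute FIRST(A) using the standard algorithm.
FIRST(A) = {+}
FIRST(S) = {*, +}
Therefore, FIRST(A) = {+}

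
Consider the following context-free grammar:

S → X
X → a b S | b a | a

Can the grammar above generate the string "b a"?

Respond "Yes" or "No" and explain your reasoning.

Yes - a valid derivation exists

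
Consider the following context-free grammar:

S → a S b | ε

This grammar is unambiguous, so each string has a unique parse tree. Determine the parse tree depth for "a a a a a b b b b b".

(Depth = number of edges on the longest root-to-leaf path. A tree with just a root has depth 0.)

6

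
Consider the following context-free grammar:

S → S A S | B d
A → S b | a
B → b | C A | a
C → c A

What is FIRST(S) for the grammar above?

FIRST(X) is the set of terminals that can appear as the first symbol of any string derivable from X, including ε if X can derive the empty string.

We compute FIRST(S) using the standard algorithm.
FIRST(A) = {a, b, c}
FIRST(B) = {a, b, c}
FIRST(C) = {c}
FIRST(S) = {a, b, c}
Therefore, FIRST(S) = {a, b, c}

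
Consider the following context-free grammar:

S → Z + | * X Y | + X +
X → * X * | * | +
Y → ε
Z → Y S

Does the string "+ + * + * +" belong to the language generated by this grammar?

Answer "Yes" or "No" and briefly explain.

No - no valid derivation exists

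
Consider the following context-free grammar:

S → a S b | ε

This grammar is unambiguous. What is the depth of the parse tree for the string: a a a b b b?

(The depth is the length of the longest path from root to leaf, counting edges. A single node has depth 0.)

4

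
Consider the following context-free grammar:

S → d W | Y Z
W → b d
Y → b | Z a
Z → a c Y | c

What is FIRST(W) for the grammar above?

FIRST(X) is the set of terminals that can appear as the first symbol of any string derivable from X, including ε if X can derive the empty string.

We compute FIRST(W) using the standard algorithm.
FIRST(S) = {a, b, c, d}
FIRST(W) = {b}
FIRST(Y) = {a, b, c}
FIRST(Z) = {a, c}
Therefore, FIRST(W) = {b}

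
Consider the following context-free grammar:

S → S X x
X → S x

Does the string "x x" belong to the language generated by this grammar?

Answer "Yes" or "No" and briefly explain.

No - no valid derivation exists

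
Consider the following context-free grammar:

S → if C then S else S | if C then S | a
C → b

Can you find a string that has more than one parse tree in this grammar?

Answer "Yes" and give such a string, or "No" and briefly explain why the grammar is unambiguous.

Yes - the string 'if b then if b then if b then a else a' has two distinct parse trees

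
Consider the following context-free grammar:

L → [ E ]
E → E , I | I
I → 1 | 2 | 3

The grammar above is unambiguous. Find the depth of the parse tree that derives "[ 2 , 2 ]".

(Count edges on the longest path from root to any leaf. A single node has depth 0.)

4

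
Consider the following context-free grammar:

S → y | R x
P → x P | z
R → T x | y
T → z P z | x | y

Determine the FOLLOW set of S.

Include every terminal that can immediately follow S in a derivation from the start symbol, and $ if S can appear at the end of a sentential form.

We compute FOLLOW(S) using the standard algorithm.
FOLLOW(S) starts with {$}.
FIRST(P) = {x, z}
FIRST(R) = {x, y, z}
FIRST(S) = {x, y, z}
FIRST(T) = {x, y, z}
FOLLOW(P) = {z}
FOLLOW(R) = {x}
FOLLOW(S) = {$}
FOLLOW(T) = {x}
Therefore, FOLLOW(S) = {$}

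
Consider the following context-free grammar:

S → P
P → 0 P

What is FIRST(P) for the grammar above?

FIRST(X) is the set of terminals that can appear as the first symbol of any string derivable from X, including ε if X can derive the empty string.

We compute FIRST(P) using the standard algorithm.
FIRST(P) = {0}
FIRST(S) = {0}
Therefore, FIRST(P) = {0}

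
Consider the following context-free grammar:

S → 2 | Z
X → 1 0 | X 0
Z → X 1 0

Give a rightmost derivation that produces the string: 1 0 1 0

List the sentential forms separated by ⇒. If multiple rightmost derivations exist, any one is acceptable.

S ⇒ Z ⇒ X 1 0 ⇒ 1 0 1 0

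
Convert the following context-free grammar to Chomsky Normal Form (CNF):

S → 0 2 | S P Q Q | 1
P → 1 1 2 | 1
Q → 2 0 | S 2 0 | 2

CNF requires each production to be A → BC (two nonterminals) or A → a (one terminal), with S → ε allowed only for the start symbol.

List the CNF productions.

T0 → 0; T2 → 2; S → 1; T1 → 1; P → 1; Q → 2; S → T0 T2; S → S X0; X0 → P X1; X1 → Q Q; P → T1 X2; X2 → T1 T2; Q → T2 T0; Q → S X3; X3 → T2 T0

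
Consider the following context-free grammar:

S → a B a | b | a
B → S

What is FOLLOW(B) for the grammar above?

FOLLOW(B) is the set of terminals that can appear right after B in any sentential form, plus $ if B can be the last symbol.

We compute FOLLOW(B) using the standard algorithm.
FOLLOW(S) starts with {$}.
FIRST(B) = {a, b}
FIRST(S) = {a, b}
FOLLOW(B) = {a}
FOLLOW(S) = {$, a}
Therefore, FOLLOW(B) = {a}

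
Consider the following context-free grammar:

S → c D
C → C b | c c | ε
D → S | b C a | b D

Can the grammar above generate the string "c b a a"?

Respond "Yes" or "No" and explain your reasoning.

No - no valid derivation exists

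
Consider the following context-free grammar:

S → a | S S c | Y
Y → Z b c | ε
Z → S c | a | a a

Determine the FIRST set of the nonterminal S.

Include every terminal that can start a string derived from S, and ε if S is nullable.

We compute FIRST(S) using the standard algorithm.
FIRST(S) = {a, c, ε}
FIRST(Y) = {a, c, ε}
FIRST(Z) = {a, c}
Therefore, FIRST(S) = {a, c, ε}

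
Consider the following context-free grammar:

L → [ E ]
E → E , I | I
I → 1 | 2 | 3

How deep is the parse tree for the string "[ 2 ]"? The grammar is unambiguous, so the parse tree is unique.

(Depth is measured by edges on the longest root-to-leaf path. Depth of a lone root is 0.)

3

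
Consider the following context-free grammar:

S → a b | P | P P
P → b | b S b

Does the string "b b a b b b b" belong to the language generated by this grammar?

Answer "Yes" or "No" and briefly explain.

Yes - a valid derivation exists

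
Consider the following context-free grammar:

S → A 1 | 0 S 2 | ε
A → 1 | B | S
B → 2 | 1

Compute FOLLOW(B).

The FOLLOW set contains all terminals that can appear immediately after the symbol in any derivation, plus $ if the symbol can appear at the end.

We compute FOLLOW(B) using the standard algorithm.
FOLLOW(S) starts with {$}.
FIRST(A) = {0, 1, 2, ε}
FIRST(B) = {1, 2}
FIRST(S) = {0, 1, 2, ε}
FOLLOW(A) = {1}
FOLLOW(B) = {1}
FOLLOW(S) = {$, 1, 2}
Therefore, FOLLOW(B) = {1}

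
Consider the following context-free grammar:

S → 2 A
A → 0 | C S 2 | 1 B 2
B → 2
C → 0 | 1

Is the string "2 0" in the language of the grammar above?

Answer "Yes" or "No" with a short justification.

Yes - a valid derivation exists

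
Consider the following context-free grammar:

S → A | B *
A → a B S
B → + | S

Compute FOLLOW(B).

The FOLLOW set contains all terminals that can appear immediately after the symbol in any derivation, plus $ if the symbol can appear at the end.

We compute FOLLOW(B) using the standard algorithm.
FOLLOW(S) starts with {$}.
FIRST(A) = {a}
FIRST(B) = {+, a}
FIRST(S) = {+, a}
FOLLOW(A) = {$, *, +, a}
FOLLOW(B) = {*, +, a}
FOLLOW(S) = {$, *, +, a}
Therefore, FOLLOW(B) = {*, +, a}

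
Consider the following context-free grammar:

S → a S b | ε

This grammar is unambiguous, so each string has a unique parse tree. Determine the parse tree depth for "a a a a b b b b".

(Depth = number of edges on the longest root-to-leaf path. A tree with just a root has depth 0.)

5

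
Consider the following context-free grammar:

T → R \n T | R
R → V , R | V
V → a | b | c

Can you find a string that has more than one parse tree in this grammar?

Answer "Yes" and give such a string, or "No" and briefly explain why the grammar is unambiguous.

No - the grammar is unambiguous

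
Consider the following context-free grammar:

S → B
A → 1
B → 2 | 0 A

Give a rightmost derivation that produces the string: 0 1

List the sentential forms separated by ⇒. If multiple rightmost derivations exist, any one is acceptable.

S ⇒ B ⇒ 0 A ⇒ 0 1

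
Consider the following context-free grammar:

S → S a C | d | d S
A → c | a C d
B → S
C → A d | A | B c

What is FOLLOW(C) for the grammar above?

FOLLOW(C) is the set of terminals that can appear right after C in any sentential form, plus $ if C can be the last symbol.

We compute FOLLOW(C) using the standard algorithm.
FOLLOW(S) starts with {$}.
FIRST(A) = {a, c}
FIRST(B) = {d}
FIRST(C) = {a, c, d}
FIRST(S) = {d}
FOLLOW(A) = {$, a, c, d}
FOLLOW(B) = {c}
FOLLOW(C) = {$, a, c, d}
FOLLOW(S) = {$, a, c}
Therefore, FOLLOW(C) = {$, a, c, d}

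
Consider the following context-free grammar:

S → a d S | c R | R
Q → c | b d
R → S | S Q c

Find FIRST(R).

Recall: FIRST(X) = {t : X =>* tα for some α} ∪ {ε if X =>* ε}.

We compute FIRST(R) using the standard algorithm.
FIRST(Q) = {b, c}
FIRST(R) = {a, c}
FIRST(S) = {a, c}
Therefore, FIRST(R) = {a, c}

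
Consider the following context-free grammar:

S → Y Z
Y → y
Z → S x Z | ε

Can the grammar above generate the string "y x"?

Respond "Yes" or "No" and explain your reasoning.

No - no valid derivation exists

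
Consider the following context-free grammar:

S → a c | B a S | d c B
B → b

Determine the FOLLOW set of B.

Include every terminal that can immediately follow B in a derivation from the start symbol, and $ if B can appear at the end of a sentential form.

We compute FOLLOW(B) using the standard algorithm.
FOLLOW(S) starts with {$}.
FIRST(B) = {b}
FIRST(S) = {a, b, d}
FOLLOW(B) = {$, a}
FOLLOW(S) = {$}
Therefore, FOLLOW(B) = {$, a}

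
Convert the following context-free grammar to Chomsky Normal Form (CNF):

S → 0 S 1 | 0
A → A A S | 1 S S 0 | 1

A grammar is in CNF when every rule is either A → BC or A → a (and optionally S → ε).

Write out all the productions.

T0 → 0; T1 → 1; S → 0; A → 1; S → T0 X0; X0 → S T1; A → A X1; X1 → A S; A → T1 X2; X2 → S X3; X3 → S T0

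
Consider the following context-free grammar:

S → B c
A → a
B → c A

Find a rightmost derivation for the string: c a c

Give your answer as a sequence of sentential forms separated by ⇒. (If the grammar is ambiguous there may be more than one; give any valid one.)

S ⇒ B c ⇒ c A c ⇒ c a c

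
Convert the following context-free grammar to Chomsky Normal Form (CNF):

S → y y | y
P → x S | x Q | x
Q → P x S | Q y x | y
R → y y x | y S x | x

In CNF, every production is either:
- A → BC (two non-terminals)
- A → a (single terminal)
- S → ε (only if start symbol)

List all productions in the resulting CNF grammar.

TY → y; S → y; TX → x; P → x; Q → y; R → x; S → TY TY; P → TX S; P → TX Q; Q → P X0; X0 → TX S; Q → Q X1; X1 → TY TX; R → TY X2; X2 → TY TX; R → TY X3; X3 → S TX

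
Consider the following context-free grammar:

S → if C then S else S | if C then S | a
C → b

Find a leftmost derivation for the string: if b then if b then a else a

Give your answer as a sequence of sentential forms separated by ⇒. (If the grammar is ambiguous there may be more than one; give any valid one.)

S ⇒ if C then S else S ⇒ if b then S else S ⇒ if b then if C then S else S ⇒ if b then if b then S else S ⇒ if b then if b then a else S ⇒ if b then if b then a else a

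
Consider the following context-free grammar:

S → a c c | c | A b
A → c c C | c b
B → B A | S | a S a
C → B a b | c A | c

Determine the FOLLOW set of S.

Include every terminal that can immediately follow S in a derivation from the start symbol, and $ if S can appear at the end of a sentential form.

We compute FOLLOW(S) using the standard algorithm.
FOLLOW(S) starts with {$}.
FIRST(A) = {c}
FIRST(B) = {a, c}
FIRST(C) = {a, c}
FIRST(S) = {a, c}
FOLLOW(A) = {a, b, c}
FOLLOW(B) = {a, c}
FOLLOW(C) = {a, b, c}
FOLLOW(S) = {$, a, c}
Therefore, FOLLOW(S) = {$, a, c}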